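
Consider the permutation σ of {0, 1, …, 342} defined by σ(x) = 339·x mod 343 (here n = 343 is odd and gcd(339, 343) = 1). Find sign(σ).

Trace 53: π^k(53) = [53, 131, 162, 38, 191, 265, 312] for k=0..6.
Cycle type of π: 294 + 42 + 6 + 1; total 4 cycles.
4 cycles on 343: each ℓ→(−1)^(ℓ−1), product (−1)^339 = -1.
The Jacobi symbol (339|343) = -1 (Zolotarev) agrees.

-1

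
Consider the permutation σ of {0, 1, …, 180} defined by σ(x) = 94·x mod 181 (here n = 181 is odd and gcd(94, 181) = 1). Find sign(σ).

+1

Start at x=14: 14 → 49 → 81 → 12 → 42 → 147 → 62 → … (one orbit).
Cycle lengths of π_94 on ℤ/181ℤ: [90, 90, 1]; 3 cycles in total.
Σ(ℓ_i−1) = 181−3 = 178; sign = (−1)^178 = +1.
Via Zolotarev, sign(π_{94}) = (94|181) = +1.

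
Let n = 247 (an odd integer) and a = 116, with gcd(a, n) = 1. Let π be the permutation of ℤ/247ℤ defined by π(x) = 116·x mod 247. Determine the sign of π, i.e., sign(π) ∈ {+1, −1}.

Trace 103: π^k(103) = [103, 92, 51, 235, 90, 66, 246] for k=0..6.
Cycle lengths of π_116 on ℤ/247ℤ: [18, 18, 18, 18, 18, 18, 18, 18, 18, 18, 18, 18, 18, 2, 2, 2, 2, 2, 2, 1]; 20 cycles in total.
247 − 20 = 227 transpositions; sign(π) = (−1)^227 = -1.
Via Zolotarev, sign(π_{116}) = (116|247) = -1.

-1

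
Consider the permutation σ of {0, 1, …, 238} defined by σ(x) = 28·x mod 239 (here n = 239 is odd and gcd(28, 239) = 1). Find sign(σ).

Orbit of 128 under x↦28x: [128, 238, 211, 172, 36, 52, 22]… (length divides ord_239(28)).
The orbit structure of x ↦ 28x mod 239: 8 orbits of sizes [34, 34, 34, 34, 34, 34, 34, 1].
sign(π) = (−1)^{n − #cycles} = (−1)^{239−8} = (−1)^231 = -1.

-1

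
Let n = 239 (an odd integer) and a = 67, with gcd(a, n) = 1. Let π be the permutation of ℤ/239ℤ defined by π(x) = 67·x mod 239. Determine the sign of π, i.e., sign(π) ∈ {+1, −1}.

Start at x=40: 40 → 51 → 71 → 216 → 132 → 1 → 67 → … (one orbit).
15 cycles of lengths [17, 17, 17, 17, 17, 17, 17, 17, 17, 17, 17, 17, 17, 17, 1].
n − c = 239 − 15 = 224; sign = (−1)^224 = +1.

+1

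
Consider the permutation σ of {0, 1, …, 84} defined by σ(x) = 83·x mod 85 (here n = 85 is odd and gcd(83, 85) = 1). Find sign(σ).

-1

Start at x=64: 64 → 42 → 1 → 83 → 4 → 77 → 16 → … (one orbit).
Cycle type of π: 8×10 + 4 + 1; total 12 cycles.
With 12 cycles on 85 points, sign = (−1)^{85−12} = -1.
The Jacobi symbol (83|85) = -1 (Zolotarev) agrees.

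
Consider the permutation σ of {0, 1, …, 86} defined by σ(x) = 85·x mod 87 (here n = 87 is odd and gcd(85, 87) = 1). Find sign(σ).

Orbit of 19 under x↦85x: [19, 49, 76, 22, 43, 1, 85]… (length divides ord_87(85)).
π_85 has 6 disjoint cycles with lengths [28, 28, 28, 1, 1, 1] on {0,…,86}.
6 cycles on 87: each ℓ→(−1)^(ℓ−1), product (−1)^81 = -1.

-1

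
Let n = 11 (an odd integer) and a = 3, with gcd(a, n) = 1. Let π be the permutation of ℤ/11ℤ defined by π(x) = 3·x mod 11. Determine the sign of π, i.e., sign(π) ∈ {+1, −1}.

Trace 5: π^k(5) = [5, 4, 1, 3, 9] for k=0..4.
Cycle lengths of π_3 on ℤ/11ℤ: [5, 5, 1]; 3 cycles in total.
With 3 cycles on 11 points, sign = (−1)^{11−3} = +1.

+1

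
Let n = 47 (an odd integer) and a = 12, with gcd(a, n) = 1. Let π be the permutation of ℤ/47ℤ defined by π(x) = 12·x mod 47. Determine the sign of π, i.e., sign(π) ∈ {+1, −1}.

+1

Orbit of 42 under x↦12x: [42, 34, 32, 8, 2, 24, 6]… (length divides ord_47(12)).
Decompose π into cycles: lengths [23, 23, 1] (3 cycles, including the fixed point 0).
n − c = 47 − 3 = 44; sign = (−1)^44 = +1.
The Jacobi symbol (12|47) = +1 (Zolotarev) agrees.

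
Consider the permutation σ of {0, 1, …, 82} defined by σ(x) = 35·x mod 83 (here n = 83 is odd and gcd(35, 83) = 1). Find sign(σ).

-1

Orbit of 4 under x↦35x: [4, 57, 3, 22, 23, 58, 38]… (length divides ord_83(35)).
Cycle lengths of π_35 on ℤ/83ℤ: [82, 1]; 2 cycles in total.
sign(π) = (−1)^{n − #cycles} = (−1)^{83−2} = (−1)^81 = -1.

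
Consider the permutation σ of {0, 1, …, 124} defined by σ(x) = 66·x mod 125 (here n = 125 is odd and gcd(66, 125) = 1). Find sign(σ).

+1

Orbit of 91 under x↦66x: [91, 6, 21, 11, 101, 41, 81]… (length divides ord_125(66)).
Decompose π into cycles: lengths [25, 25, 25, 25, 5, 5, 5, 5, 1, 1, 1, 1, 1] (13 cycles, including the fixed point 0).
With 13 cycles on 125 points, sign = (−1)^{125−13} = +1.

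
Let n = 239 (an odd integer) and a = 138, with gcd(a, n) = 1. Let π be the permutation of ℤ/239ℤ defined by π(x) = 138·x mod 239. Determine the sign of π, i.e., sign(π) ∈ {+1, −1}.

Start at x=6: 6 → 111 → 22 → 168 → 1 → 138 → 163 → … (one orbit).
Cycle type of π: 34×7 + 1; total 8 cycles.
sign(π) = (−1)^{n − #cycles} = (−1)^{239−8} = (−1)^231 = -1.

-1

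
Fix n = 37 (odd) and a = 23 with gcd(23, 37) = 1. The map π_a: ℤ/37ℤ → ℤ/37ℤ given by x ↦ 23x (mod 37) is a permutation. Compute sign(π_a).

Trace 26: π^k(26) = [26, 6, 27, 29, 1, 23, 11] for k=0..6.
Cycle type of π: 12×3 + 1; total 4 cycles.
sign(π) = (−1)^{n − #cycles} = (−1)^{37−4} = (−1)^33 = -1.
Via Zolotarev, sign(π_{23}) = (23|37) = -1.

-1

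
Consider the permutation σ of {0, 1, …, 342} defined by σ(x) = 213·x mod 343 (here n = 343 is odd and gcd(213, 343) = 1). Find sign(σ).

-1

Orbit of 195 under x↦213x: [195, 32, 299, 232, 24, 310, 174]… (length divides ord_343(213)).
The orbit structure of x ↦ 213x mod 343: 4 orbits of sizes [294, 42, 6, 1].
n − c = 343 − 4 = 339; sign = (−1)^339 = -1.
Check: (213/343) = -1 by Zolotarev.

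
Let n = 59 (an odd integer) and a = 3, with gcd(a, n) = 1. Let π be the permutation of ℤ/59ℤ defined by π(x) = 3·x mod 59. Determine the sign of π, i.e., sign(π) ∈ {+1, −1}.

Start at x=51: 51 → 35 → 46 → 20 → 1 → 3 → 9 → … (one orbit).
π_3 has 3 disjoint cycles with lengths [29, 29, 1] on {0,…,58}.
Σ(ℓ_i−1) = 59−3 = 56; sign = (−1)^56 = +1.

+1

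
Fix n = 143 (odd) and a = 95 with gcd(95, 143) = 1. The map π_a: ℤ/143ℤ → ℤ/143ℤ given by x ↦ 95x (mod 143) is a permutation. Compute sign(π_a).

Trace 62: π^k(62) = [62, 27, 134, 3, 142, 48, 127] for k=0..6.
π_95 has 8 disjoint cycles with lengths [30, 30, 30, 30, 10, 6, 6, 1] on {0,…,142}.
Σ(ℓ_i−1) = 143−8 = 135; sign = (−1)^135 = -1.

-1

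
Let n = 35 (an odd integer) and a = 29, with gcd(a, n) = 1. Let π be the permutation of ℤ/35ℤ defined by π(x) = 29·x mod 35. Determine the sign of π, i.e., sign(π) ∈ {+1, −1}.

Start at x=1: 1 → 29 → 1 (one orbit).
The orbit structure of x ↦ 29x mod 35: 21 orbits of sizes [2, 2, 2, 2, 2, 2, 2, 2, 2, 2, 2, 2, 2, 2, 1, 1, 1, 1, 1, 1, 1].
Σ(ℓ_i−1) = 35−21 = 14; sign = (−1)^14 = +1.
Via Zolotarev, sign(π_{29}) = (29|35) = +1.

+1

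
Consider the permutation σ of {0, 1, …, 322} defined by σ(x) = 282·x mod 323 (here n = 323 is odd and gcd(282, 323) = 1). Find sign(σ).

-1

Orbit of 253 under x↦282x: [253, 286, 225, 142, 315, 5, 118]… (length divides ord_323(282)).
Decompose π into cycles: lengths [144, 144, 16, 9, 9, 1] (6 cycles, including the fixed point 0).
sign(π) = (−1)^{n − #cycles} = (−1)^{323−6} = (−1)^317 = -1.
Via Zolotarev, sign(π_{282}) = (282|323) = -1.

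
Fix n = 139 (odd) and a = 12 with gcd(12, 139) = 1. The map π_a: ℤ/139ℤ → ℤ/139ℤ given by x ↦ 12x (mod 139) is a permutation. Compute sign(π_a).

-1

Trace 135: π^k(135) = [135, 91, 119, 38, 39, 51, 56] for k=0..6.
The orbit structure of x ↦ 12x mod 139: 2 orbits of sizes [138, 1].
139 − 2 = 137 transpositions; sign(π) = (−1)^137 = -1.
Via Zolotarev, sign(π_{12}) = (12|139) = -1.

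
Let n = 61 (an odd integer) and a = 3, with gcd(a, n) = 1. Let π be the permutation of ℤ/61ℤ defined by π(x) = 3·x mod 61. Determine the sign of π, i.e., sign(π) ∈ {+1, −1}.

Start at x=27: 27 → 20 → 60 → 58 → 52 → 34 → 41 → … (one orbit).
Cycle lengths of π_3 on ℤ/61ℤ: [10, 10, 10, 10, 10, 10, 1]; 7 cycles in total.
sign(π) = (−1)^{n − #cycles} = (−1)^{61−7} = (−1)^54 = +1.
Zolotarev: (3|61) = +1, matching the cycle-count sign.

+1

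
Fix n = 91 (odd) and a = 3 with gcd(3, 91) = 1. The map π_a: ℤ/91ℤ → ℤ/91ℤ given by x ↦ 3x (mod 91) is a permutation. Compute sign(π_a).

Orbit of 3 under x↦3x: [3, 9, 27, 81, 61, 1]… (length divides ord_91(3)).
Decompose π into cycles: lengths [6, 6, 6, 6, 6, 6, 6, 6, 6, 6, 6, 6, 6, 3, 3, 3, 3, 1] (18 cycles, including the fixed point 0).
With 18 cycles on 91 points, sign = (−1)^{91−18} = -1.

-1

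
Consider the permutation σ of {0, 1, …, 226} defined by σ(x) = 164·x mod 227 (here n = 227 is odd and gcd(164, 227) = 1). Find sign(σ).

Orbit of 101 under x↦164x: [101, 220, 214, 138, 159, 198, 11]… (length divides ord_227(164)).
π_164 has 2 disjoint cycles with lengths [226, 1] on {0,…,226}.
227 − 2 = 225 transpositions; sign(π) = (−1)^225 = -1.
Via Zolotarev, sign(π_{164}) = (164|227) = -1.

-1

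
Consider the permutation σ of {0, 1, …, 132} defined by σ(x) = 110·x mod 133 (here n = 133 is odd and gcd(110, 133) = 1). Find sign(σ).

Start at x=9: 9 → 59 → 106 → 89 → 81 → 132 → 23 → … (one orbit).
9 cycles of lengths [18, 18, 18, 18, 18, 18, 18, 6, 1].
133 − 9 = 124 transpositions; sign(π) = (−1)^124 = +1.
The Jacobi symbol (110|133) = +1 (Zolotarev) agrees.

+1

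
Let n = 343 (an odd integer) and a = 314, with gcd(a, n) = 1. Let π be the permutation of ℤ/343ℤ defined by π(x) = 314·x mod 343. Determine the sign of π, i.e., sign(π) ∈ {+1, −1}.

-1

Trace 188: π^k(188) = [188, 36, 328, 92, 76, 197, 118] for k=0..6.
Cycle type of π: 98×3 + 14×3 + 2×3 + 1; total 10 cycles.
sign(π) = (−1)^{n − #cycles} = (−1)^{343−10} = (−1)^333 = -1.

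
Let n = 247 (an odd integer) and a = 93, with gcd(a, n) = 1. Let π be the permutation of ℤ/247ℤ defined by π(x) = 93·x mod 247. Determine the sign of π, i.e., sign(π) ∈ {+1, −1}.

-1

Trace 83: π^k(83) = [83, 62, 85, 1, 93, 4, 125] for k=0..6.
π_93 has 10 disjoint cycles with lengths [36, 36, 36, 36, 36, 36, 12, 9, 9, 1] on {0,…,246}.
With 10 cycles on 247 points, sign = (−1)^{247−10} = -1.
The Jacobi symbol (93|247) = -1 (Zolotarev) agrees.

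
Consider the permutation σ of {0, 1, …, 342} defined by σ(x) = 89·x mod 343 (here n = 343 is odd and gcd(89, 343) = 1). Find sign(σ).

Trace 342: π^k(342) = [342, 254, 311, 239, 5, 102, 160] for k=0..6.
Cycle type of π: 294 + 42 + 6 + 1; total 4 cycles.
With 4 cycles on 343 points, sign = (−1)^{343−4} = -1.
Via Zolotarev, sign(π_{89}) = (89|343) = -1.

-1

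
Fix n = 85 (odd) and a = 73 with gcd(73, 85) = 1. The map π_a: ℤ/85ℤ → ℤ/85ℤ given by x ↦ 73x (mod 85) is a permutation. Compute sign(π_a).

Trace 49: π^k(49) = [49, 7, 1, 73, 59, 57, 81] for k=0..6.
7 cycles of lengths [16, 16, 16, 16, 16, 4, 1].
sign(π) = (−1)^{n − #cycles} = (−1)^{85−7} = (−1)^78 = +1.
The Jacobi symbol (73|85) = +1 (Zolotarev) agrees.

+1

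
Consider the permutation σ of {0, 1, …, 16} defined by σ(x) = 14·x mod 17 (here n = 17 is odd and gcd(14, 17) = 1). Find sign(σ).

Orbit of 16 under x↦14x: [16, 3, 8, 10, 4, 5, 2]… (length divides ord_17(14)).
The orbit structure of x ↦ 14x mod 17: 2 orbits of sizes [16, 1].
With 2 cycles on 17 points, sign = (−1)^{17−2} = -1.
Zolotarev: (14|17) = -1, matching the cycle-count sign.

-1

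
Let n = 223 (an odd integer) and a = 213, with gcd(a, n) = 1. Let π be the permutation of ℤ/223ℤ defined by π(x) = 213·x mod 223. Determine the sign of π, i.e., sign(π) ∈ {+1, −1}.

Orbit of 17 under x↦213x: [17, 53, 139, 171, 74, 152, 41]… (length divides ord_223(213)).
Cycle type of π: 111×2 + 1; total 3 cycles.
With 3 cycles on 223 points, sign = (−1)^{223−3} = +1.
(213|223)_J = +1 (Zolotarev's lemma cross-check).

+1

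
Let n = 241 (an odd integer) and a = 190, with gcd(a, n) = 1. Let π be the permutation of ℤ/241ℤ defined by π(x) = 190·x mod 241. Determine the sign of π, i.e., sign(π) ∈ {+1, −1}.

Orbit of 161 under x↦190x: [161, 224, 144, 127, 30, 157, 187]… (length divides ord_241(190)).
Cycle lengths of π_190 on ℤ/241ℤ: [240, 1]; 2 cycles in total.
Σ(ℓ_i−1) = 241−2 = 239; sign = (−1)^239 = -1.
The Jacobi symbol (190|241) = -1 (Zolotarev) agrees.

-1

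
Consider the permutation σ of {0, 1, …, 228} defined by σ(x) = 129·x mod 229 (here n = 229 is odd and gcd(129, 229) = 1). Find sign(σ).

+1

Trace 60: π^k(60) = [60, 183, 20, 61, 83, 173, 104] for k=0..6.
Cycle type of π: 57×4 + 1; total 5 cycles.
With 5 cycles on 229 points, sign = (−1)^{229−5} = +1.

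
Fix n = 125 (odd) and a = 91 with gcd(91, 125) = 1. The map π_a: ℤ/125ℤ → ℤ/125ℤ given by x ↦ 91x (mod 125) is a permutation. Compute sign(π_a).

+1

Trace 101: π^k(101) = [101, 66, 6, 46, 61, 51, 16] for k=0..6.
13 cycles of lengths [25, 25, 25, 25, 5, 5, 5, 5, 1, 1, 1, 1, 1].
13 cycles on 125: each ℓ→(−1)^(ℓ−1), product (−1)^112 = +1.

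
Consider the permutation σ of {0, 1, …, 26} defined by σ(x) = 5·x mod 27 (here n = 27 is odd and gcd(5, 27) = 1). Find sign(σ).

Orbit of 17 under x↦5x: [17, 4, 20, 19, 14, 16, 26]… (length divides ord_27(5)).
4 cycles of lengths [18, 6, 2, 1].
4 cycles on 27: each ℓ→(−1)^(ℓ−1), product (−1)^23 = -1.

-1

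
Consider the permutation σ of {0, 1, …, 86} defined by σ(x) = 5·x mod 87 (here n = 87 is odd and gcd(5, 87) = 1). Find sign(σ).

Orbit of 62 under x↦5x: [62, 49, 71, 7, 35, 1, 5]… (length divides ord_87(5)).
Cycle type of π: 14×6 + 2 + 1; total 8 cycles.
sign(π) = (−1)^{n − #cycles} = (−1)^{87−8} = (−1)^79 = -1.
Check: (5/87) = -1 by Zolotarev.

-1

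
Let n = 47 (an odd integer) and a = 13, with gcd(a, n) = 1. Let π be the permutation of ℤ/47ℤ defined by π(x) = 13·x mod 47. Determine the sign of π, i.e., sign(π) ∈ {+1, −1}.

Start at x=44: 44 → 8 → 10 → 36 → 45 → 21 → 38 → … (one orbit).
Decompose π into cycles: lengths [46, 1] (2 cycles, including the fixed point 0).
Σ(ℓ_i−1) = 47−2 = 45; sign = (−1)^45 = -1.

-1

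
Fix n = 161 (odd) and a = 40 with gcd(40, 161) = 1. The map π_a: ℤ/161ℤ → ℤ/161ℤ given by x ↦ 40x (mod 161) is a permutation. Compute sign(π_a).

+1

Start at x=19: 19 → 116 → 132 → 128 → 129 → 8 → 159 → … (one orbit).
Decompose π into cycles: lengths [66, 66, 22, 6, 1] (5 cycles, including the fixed point 0).
With 5 cycles on 161 points, sign = (−1)^{161−5} = +1.
Zolotarev: (40|161) = +1, matching the cycle-count sign.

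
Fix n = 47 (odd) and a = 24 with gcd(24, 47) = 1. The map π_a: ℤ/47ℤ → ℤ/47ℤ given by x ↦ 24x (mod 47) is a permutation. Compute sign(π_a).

Orbit of 21 under x↦24x: [21, 34, 17, 32, 16, 8, 4]… (length divides ord_47(24)).
π_24 has 3 disjoint cycles with lengths [23, 23, 1] on {0,…,46}.
47 − 3 = 44 transpositions; sign(π) = (−1)^44 = +1.
Via Zolotarev, sign(π_{24}) = (24|47) = +1.

+1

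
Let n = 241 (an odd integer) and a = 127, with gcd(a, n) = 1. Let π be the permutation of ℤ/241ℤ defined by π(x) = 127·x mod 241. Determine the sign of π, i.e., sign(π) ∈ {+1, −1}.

-1

Start at x=73: 73 → 113 → 132 → 135 → 34 → 221 → 111 → … (one orbit).
Decompose π into cycles: lengths [240, 1] (2 cycles, including the fixed point 0).
With 2 cycles on 241 points, sign = (−1)^{241−2} = -1.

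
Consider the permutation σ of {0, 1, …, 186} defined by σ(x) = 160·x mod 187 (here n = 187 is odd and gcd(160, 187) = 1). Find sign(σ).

Orbit of 81 under x↦160x: [81, 57, 144, 39, 69, 7, 185]… (length divides ord_187(160)).
π_160 has 5 disjoint cycles with lengths [80, 80, 16, 10, 1] on {0,…,186}.
Σ(ℓ_i−1) = 187−5 = 182; sign = (−1)^182 = +1.

+1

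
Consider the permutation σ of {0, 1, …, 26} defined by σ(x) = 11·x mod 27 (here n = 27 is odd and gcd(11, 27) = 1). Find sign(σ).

Orbit of 16 under x↦11x: [16, 14, 19, 20, 4, 17, 25]… (length divides ord_27(11)).
Cycle lengths of π_11 on ℤ/27ℤ: [18, 6, 2, 1]; 4 cycles in total.
4 cycles on 27: each ℓ→(−1)^(ℓ−1), product (−1)^23 = -1.

-1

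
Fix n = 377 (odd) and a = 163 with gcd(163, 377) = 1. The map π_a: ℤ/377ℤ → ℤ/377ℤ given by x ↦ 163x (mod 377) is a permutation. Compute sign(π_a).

+1

Trace 121: π^k(121) = [121, 119, 170, 189, 270, 278, 74] for k=0..6.
7 cycles of lengths [84, 84, 84, 84, 28, 12, 1].
377 − 7 = 370 transpositions; sign(π) = (−1)^370 = +1.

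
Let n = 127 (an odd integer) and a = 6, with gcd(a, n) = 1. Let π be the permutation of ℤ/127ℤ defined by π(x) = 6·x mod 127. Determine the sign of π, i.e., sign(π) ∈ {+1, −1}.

Orbit of 81 under x↦6x: [81, 105, 122, 97, 74, 63, 124]… (length divides ord_127(6)).
2 cycles of lengths [126, 1].
2 cycles on 127: each ℓ→(−1)^(ℓ−1), product (−1)^125 = -1.

-1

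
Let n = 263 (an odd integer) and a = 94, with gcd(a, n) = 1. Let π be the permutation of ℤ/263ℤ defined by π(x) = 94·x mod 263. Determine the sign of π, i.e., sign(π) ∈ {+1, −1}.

-1

Trace 44: π^k(44) = [44, 191, 70, 5, 207, 259, 150] for k=0..6.
Cycle type of π: 262 + 1; total 2 cycles.
263 − 2 = 261 transpositions; sign(π) = (−1)^261 = -1.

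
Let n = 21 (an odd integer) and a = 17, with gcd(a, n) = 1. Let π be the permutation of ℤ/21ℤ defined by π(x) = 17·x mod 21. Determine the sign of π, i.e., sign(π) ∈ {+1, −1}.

+1

Trace 17: π^k(17) = [17, 16, 20, 4, 5, 1] for k=0..5.
Cycle type of π: 6×3 + 2 + 1; total 5 cycles.
sign(π) = (−1)^{n − #cycles} = (−1)^{21−5} = (−1)^16 = +1.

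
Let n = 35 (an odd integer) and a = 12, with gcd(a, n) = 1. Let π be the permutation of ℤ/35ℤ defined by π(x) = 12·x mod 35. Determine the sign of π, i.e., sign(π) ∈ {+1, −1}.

Trace 4: π^k(4) = [4, 13, 16, 17, 29, 33, 11] for k=0..6.
5 cycles of lengths [12, 12, 6, 4, 1].
n − c = 35 − 5 = 30; sign = (−1)^30 = +1.
(12|35)_J = +1 (Zolotarev's lemma cross-check).

+1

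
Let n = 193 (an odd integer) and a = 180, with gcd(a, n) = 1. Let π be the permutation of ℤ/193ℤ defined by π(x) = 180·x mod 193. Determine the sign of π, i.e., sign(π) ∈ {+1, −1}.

Start at x=124: 124 → 125 → 112 → 88 → 14 → 11 → 50 → … (one orbit).
Decompose π into cycles: lengths [64, 64, 64, 1] (4 cycles, including the fixed point 0).
n − c = 193 − 4 = 189; sign = (−1)^189 = -1.
Zolotarev: (180|193) = -1, matching the cycle-count sign.

-1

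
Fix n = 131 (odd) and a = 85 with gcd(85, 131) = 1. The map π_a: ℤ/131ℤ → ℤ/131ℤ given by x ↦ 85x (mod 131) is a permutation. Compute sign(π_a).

Orbit of 20 under x↦85x: [20, 128, 7, 71, 9, 110, 49]… (length divides ord_131(85)).
π_85 has 2 disjoint cycles with lengths [130, 1] on {0,…,130}.
2 cycles on 131: each ℓ→(−1)^(ℓ−1), product (−1)^129 = -1.
The Jacobi symbol (85|131) = -1 (Zolotarev) agrees.

-1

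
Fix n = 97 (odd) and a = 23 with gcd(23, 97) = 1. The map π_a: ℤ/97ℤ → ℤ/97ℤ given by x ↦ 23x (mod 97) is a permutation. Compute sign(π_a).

Start at x=33: 33 → 80 → 94 → 28 → 62 → 68 → 12 → … (one orbit).
Cycle type of π: 96 + 1; total 2 cycles.
2 cycles on 97: each ℓ→(−1)^(ℓ−1), product (−1)^95 = -1.
The Jacobi symbol (23|97) = -1 (Zolotarev) agrees.

-1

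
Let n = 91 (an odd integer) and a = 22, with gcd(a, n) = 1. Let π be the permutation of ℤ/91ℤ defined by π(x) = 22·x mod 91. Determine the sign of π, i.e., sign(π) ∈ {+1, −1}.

Start at x=22: 22 → 29 → 1 → 22 (one orbit).
35 cycles of lengths [3, 3, 3, 3, 3, 3, 3, 3, 3, 3, 3, 3, 3, 3, 3, 3, 3, 3, 3, 3, 3, 3, 3, 3, 3, 3, 3, 3, 1, 1, 1, 1, 1, 1, 1].
With 35 cycles on 91 points, sign = (−1)^{91−35} = +1.
(22|91)_J = +1 (Zolotarev's lemma cross-check).

+1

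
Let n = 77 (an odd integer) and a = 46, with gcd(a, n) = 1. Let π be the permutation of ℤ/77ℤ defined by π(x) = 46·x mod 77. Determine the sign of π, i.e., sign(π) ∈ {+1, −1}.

-1

Trace 50: π^k(50) = [50, 67, 2, 15, 74, 16, 43] for k=0..6.
6 cycles of lengths [30, 30, 10, 3, 3, 1].
n − c = 77 − 6 = 71; sign = (−1)^71 = -1.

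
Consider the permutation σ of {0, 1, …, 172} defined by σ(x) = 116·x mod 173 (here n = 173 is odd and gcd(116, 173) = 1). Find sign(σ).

Start at x=136: 136 → 33 → 22 → 130 → 29 → 77 → 109 → … (one orbit).
3 cycles of lengths [86, 86, 1].
Σ(ℓ_i−1) = 173−3 = 170; sign = (−1)^170 = +1.
Check: (116/173) = +1 by Zolotarev.

+1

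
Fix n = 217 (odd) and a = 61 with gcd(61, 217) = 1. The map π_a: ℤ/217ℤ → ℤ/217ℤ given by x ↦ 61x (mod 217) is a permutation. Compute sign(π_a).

+1

Orbit of 156 under x↦61x: [156, 185, 1, 61, 32, 216]… (length divides ord_217(61)).
The orbit structure of x ↦ 61x mod 217: 47 orbits of sizes [6, 6, 6, 6, 6, 6, 6, 6, 6, 6, 6, 6, 6, 6, 6, 6, 6, 6, 6, 6, 6, 6, 6, 6, 6, 6, 6, 6, 6, 6, 6, 2, 2, 2, 2, 2, 2, 2, 2, 2, 2, 2, 2, 2, 2, 2, 1].
n − c = 217 − 47 = 170; sign = (−1)^170 = +1.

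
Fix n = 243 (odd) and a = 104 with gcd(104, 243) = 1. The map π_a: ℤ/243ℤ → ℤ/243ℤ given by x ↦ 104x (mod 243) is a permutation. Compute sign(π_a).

-1

Start at x=157: 157 → 47 → 28 → 239 → 70 → 233 → 175 → … (one orbit).
The orbit structure of x ↦ 104x mod 243: 6 orbits of sizes [162, 54, 18, 6, 2, 1].
6 cycles on 243: each ℓ→(−1)^(ℓ−1), product (−1)^237 = -1.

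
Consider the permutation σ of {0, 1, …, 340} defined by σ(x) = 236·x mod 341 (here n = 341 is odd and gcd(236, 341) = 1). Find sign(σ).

+1

Orbit of 295 under x↦236x: [295, 56, 258, 190, 169, 328, 1]… (length divides ord_341(236)).
25 cycles of lengths [15, 15, 15, 15, 15, 15, 15, 15, 15, 15, 15, 15, 15, 15, 15, 15, 15, 15, 15, 15, 15, 15, 5, 5, 1].
25 cycles on 341: each ℓ→(−1)^(ℓ−1), product (−1)^316 = +1.
Zolotarev: (236|341) = +1, matching the cycle-count sign.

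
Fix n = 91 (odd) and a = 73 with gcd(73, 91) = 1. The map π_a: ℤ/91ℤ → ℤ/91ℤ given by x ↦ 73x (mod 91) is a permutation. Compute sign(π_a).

+1

Start at x=53: 53 → 47 → 64 → 31 → 79 → 34 → 25 → … (one orbit).
Cycle type of π: 12×6 + 6 + 4×3 + 1; total 11 cycles.
sign(π) = (−1)^{n − #cycles} = (−1)^{91−11} = (−1)^80 = +1.
(73|91)_J = +1 (Zolotarev's lemma cross-check).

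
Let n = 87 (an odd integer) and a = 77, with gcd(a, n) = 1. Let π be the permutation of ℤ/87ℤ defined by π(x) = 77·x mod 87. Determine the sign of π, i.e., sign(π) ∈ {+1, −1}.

Start at x=8: 8 → 7 → 17 → 4 → 47 → 52 → 2 → … (one orbit).
Cycle type of π: 28×3 + 2 + 1; total 5 cycles.
With 5 cycles on 87 points, sign = (−1)^{87−5} = +1.
Check: (77/87) = +1 by Zolotarev.

+1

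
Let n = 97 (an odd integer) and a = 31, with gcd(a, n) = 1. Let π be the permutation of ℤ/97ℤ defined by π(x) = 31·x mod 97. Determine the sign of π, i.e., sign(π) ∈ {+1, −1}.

Orbit of 72 under x↦31x: [72, 1, 31, 88, 12, 81, 86]… (length divides ord_97(31)).
Cycle type of π: 48×2 + 1; total 3 cycles.
Σ(ℓ_i−1) = 97−3 = 94; sign = (−1)^94 = +1.

+1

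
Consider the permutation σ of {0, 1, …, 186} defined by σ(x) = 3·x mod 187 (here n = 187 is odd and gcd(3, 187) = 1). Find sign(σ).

-1

Trace 47: π^k(47) = [47, 141, 49, 147, 67, 14, 42] for k=0..6.
π_3 has 6 disjoint cycles with lengths [80, 80, 16, 5, 5, 1] on {0,…,186}.
Σ(ℓ_i−1) = 187−6 = 181; sign = (−1)^181 = -1.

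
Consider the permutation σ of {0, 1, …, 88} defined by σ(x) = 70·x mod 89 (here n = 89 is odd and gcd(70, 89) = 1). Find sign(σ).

-1

Orbit of 81 under x↦70x: [81, 63, 49, 48, 67, 62, 68]… (length divides ord_89(70)).
Decompose π into cycles: lengths [88, 1] (2 cycles, including the fixed point 0).
Σ(ℓ_i−1) = 89−2 = 87; sign = (−1)^87 = -1.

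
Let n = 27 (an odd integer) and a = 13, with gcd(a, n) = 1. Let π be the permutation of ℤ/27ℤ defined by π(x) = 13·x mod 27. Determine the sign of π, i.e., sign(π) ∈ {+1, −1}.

+1

Start at x=10: 10 → 22 → 16 → 19 → 4 → 25 → 1 → … (one orbit).
Cycle lengths of π_13 on ℤ/27ℤ: [9, 9, 3, 3, 1, 1, 1]; 7 cycles in total.
sign(π) = (−1)^{n − #cycles} = (−1)^{27−7} = (−1)^20 = +1.
(13|27)_J = +1 (Zolotarev's lemma cross-check).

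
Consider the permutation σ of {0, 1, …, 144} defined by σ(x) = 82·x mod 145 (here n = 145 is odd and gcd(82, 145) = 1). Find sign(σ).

-1

Orbit of 82 under x↦82x: [82, 54, 78, 16, 7, 139, 88]… (length divides ord_145(82)).
Cycle lengths of π_82 on ℤ/145ℤ: [28, 28, 28, 28, 7, 7, 7, 7, 4, 1]; 10 cycles in total.
n − c = 145 − 10 = 135; sign = (−1)^135 = -1.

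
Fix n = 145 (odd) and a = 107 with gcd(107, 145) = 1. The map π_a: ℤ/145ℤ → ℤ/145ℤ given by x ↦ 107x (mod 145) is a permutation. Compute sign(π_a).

-1

Start at x=117: 117 → 49 → 23 → 141 → 7 → 24 → 103 → … (one orbit).
The orbit structure of x ↦ 107x mod 145: 10 orbits of sizes [28, 28, 28, 28, 7, 7, 7, 7, 4, 1].
10 cycles on 145: each ℓ→(−1)^(ℓ−1), product (−1)^135 = -1.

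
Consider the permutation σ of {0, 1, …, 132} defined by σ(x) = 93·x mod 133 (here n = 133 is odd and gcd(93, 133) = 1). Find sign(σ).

+1

Trace 123: π^k(123) = [123, 1, 93, 4, 106, 16, 25] for k=0..6.
Cycle lengths of π_93 on ℤ/133ℤ: [9, 9, 9, 9, 9, 9, 9, 9, 9, 9, 9, 9, 9, 9, 3, 3, 1]; 17 cycles in total.
With 17 cycles on 133 points, sign = (−1)^{133−17} = +1.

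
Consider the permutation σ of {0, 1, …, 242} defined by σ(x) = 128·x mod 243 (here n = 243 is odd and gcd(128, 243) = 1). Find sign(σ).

-1

Trace 238: π^k(238) = [238, 89, 214, 176, 172, 146, 220] for k=0..6.
The orbit structure of x ↦ 128x mod 243: 6 orbits of sizes [162, 54, 18, 6, 2, 1].
243 − 6 = 237 transpositions; sign(π) = (−1)^237 = -1.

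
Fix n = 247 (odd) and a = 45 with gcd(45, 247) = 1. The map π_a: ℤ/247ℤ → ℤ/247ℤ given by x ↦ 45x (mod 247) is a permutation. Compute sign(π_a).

-1

Start at x=11: 11 → 1 → 45 → 49 → 229 → 178 → 106 → … (one orbit).
Decompose π into cycles: lengths [12, 12, 12, 12, 12, 12, 12, 12, 12, 12, 12, 12, 12, 12, 12, 12, 12, 12, 12, 3, 3, 3, 3, 3, 3, 1] (26 cycles, including the fixed point 0).
n − c = 247 − 26 = 221; sign = (−1)^221 = -1.
Via Zolotarev, sign(π_{45}) = (45|247) = -1.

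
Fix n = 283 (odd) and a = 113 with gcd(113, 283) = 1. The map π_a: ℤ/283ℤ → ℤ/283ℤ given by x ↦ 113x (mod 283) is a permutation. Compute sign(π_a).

+1

Start at x=165: 165 → 250 → 233 → 10 → 281 → 57 → 215 → … (one orbit).
Decompose π into cycles: lengths [141, 141, 1] (3 cycles, including the fixed point 0).
Σ(ℓ_i−1) = 283−3 = 280; sign = (−1)^280 = +1.
Zolotarev: (113|283) = +1, matching the cycle-count sign.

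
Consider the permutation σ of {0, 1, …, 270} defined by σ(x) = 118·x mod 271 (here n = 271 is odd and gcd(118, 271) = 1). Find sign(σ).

-1

Trace 181: π^k(181) = [181, 220, 215, 167, 194, 128, 199] for k=0..6.
The orbit structure of x ↦ 118x mod 271: 2 orbits of sizes [270, 1].
With 2 cycles on 271 points, sign = (−1)^{271−2} = -1.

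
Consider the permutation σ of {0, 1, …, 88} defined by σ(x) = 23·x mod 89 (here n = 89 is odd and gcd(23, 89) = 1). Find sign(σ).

Start at x=41: 41 → 53 → 62 → 2 → 46 → 79 → 37 → … (one orbit).
Cycle lengths of π_23 on ℤ/89ℤ: [88, 1]; 2 cycles in total.
n − c = 89 − 2 = 87; sign = (−1)^87 = -1.
Zolotarev: (23|89) = -1, matching the cycle-count sign.

-1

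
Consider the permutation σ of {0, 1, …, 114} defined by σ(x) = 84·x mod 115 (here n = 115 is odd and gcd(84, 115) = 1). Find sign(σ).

-1

Start at x=26: 26 → 114 → 31 → 74 → 6 → 44 → 16 → … (one orbit).
Decompose π into cycles: lengths [22, 22, 22, 22, 22, 2, 2, 1] (8 cycles, including the fixed point 0).
115 − 8 = 107 transpositions; sign(π) = (−1)^107 = -1.
The Jacobi symbol (84|115) = -1 (Zolotarev) agrees.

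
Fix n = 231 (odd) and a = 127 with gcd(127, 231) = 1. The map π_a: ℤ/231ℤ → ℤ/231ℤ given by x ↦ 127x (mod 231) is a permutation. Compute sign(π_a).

Trace 169: π^k(169) = [169, 211, 1, 127, 190, 106, 64] for k=0..6.
Cycle type of π: 10×21 + 1×21; total 42 cycles.
231 − 42 = 189 transpositions; sign(π) = (−1)^189 = -1.
Check: (127/231) = -1 by Zolotarev.

-1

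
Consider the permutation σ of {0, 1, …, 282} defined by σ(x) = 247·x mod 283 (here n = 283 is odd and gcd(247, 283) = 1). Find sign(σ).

-1

Orbit of 57 under x↦247x: [57, 212, 9, 242, 61, 68, 99]… (length divides ord_283(247)).
Decompose π into cycles: lengths [282, 1] (2 cycles, including the fixed point 0).
Σ(ℓ_i−1) = 283−2 = 281; sign = (−1)^281 = -1.
The Jacobi symbol (247|283) = -1 (Zolotarev) agrees.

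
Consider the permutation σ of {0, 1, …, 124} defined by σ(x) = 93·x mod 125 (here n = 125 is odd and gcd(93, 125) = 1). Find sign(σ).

-1

Orbit of 43 under x↦93x: [43, 124, 32, 101, 18, 49, 57]… (length divides ord_125(93)).
The orbit structure of x ↦ 93x mod 125: 12 orbits of sizes [20, 20, 20, 20, 20, 4, 4, 4, 4, 4, 4, 1].
n − c = 125 − 12 = 113; sign = (−1)^113 = -1.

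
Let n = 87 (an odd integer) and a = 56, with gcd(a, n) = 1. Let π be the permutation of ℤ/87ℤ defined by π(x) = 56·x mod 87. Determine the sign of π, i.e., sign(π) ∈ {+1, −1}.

+1

Orbit of 68 under x↦56x: [68, 67, 11, 7, 44, 28, 2]… (length divides ord_87(56)).
π_56 has 5 disjoint cycles with lengths [28, 28, 28, 2, 1] on {0,…,86}.
87 − 5 = 82 transpositions; sign(π) = (−1)^82 = +1.
Check: (56/87) = +1 by Zolotarev.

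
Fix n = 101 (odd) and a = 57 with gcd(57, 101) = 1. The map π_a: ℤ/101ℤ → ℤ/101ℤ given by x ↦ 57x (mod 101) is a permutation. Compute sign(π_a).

Orbit of 91 under x↦57x: [91, 36, 32, 6, 39, 1, 57]… (length divides ord_101(57)).
Cycle type of π: 20×5 + 1; total 6 cycles.
n − c = 101 − 6 = 95; sign = (−1)^95 = -1.
Zolotarev: (57|101) = -1, matching the cycle-count sign.

-1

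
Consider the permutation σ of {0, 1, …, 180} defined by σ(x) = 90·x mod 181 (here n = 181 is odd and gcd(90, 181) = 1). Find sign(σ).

Trace 5: π^k(5) = [5, 88, 137, 22, 170, 96, 133] for k=0..6.
The orbit structure of x ↦ 90x mod 181: 2 orbits of sizes [180, 1].
181 − 2 = 179 transpositions; sign(π) = (−1)^179 = -1.
The Jacobi symbol (90|181) = -1 (Zolotarev) agrees.

-1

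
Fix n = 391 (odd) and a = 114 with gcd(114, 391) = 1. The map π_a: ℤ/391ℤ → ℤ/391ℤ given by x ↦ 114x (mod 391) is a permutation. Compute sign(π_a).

Trace 91: π^k(91) = [91, 208, 252, 185, 367, 1, 114] for k=0..6.
35 cycles of lengths [16, 16, 16, 16, 16, 16, 16, 16, 16, 16, 16, 16, 16, 16, 16, 16, 16, 16, 16, 16, 16, 16, 16, 2, 2, 2, 2, 2, 2, 2, 2, 2, 2, 2, 1].
With 35 cycles on 391 points, sign = (−1)^{391−35} = +1.

+1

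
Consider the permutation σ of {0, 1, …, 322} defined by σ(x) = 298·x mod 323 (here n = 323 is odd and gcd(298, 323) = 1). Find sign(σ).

Start at x=117: 117 → 305 → 127 → 55 → 240 → 137 → 128 → … (one orbit).
Cycle type of π: 72×4 + 18 + 8×2 + 1; total 8 cycles.
sign(π) = (−1)^{n − #cycles} = (−1)^{323−8} = (−1)^315 = -1.
Check: (298/323) = -1 by Zolotarev.

-1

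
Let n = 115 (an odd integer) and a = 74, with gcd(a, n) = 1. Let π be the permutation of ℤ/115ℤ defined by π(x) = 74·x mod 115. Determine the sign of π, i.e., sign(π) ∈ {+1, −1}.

-1

Trace 31: π^k(31) = [31, 109, 16, 34, 101, 114, 41] for k=0..6.
π_74 has 8 disjoint cycles with lengths [22, 22, 22, 22, 22, 2, 2, 1] on {0,…,114}.
Σ(ℓ_i−1) = 115−8 = 107; sign = (−1)^107 = -1.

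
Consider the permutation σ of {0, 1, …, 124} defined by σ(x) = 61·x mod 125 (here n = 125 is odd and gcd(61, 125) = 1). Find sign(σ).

+1

Orbit of 61 under x↦61x: [61, 96, 106, 91, 51, 111, 21]… (length divides ord_125(61)).
Decompose π into cycles: lengths [25, 25, 25, 25, 5, 5, 5, 5, 1, 1, 1, 1, 1] (13 cycles, including the fixed point 0).
With 13 cycles on 125 points, sign = (−1)^{125−13} = +1.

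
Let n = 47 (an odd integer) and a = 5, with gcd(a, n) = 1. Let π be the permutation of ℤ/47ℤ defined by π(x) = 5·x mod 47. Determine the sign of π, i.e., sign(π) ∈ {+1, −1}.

-1

Trace 23: π^k(23) = [23, 21, 11, 8, 40, 12, 13] for k=0..6.
The orbit structure of x ↦ 5x mod 47: 2 orbits of sizes [46, 1].
n − c = 47 − 2 = 45; sign = (−1)^45 = -1.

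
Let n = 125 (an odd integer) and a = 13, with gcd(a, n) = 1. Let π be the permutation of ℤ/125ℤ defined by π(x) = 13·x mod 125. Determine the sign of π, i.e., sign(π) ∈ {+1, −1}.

-1

Trace 14: π^k(14) = [14, 57, 116, 8, 104, 102, 76] for k=0..6.
π_13 has 4 disjoint cycles with lengths [100, 20, 4, 1] on {0,…,124}.
4 cycles on 125: each ℓ→(−1)^(ℓ−1), product (−1)^121 = -1.
Check: (13/125) = -1 by Zolotarev.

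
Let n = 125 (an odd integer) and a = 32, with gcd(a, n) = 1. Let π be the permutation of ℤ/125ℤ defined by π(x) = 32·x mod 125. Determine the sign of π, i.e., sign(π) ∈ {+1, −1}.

Orbit of 76 under x↦32x: [76, 57, 74, 118, 26, 82, 124]… (length divides ord_125(32)).
π_32 has 12 disjoint cycles with lengths [20, 20, 20, 20, 20, 4, 4, 4, 4, 4, 4, 1] on {0,…,124}.
Σ(ℓ_i−1) = 125−12 = 113; sign = (−1)^113 = -1.
Via Zolotarev, sign(π_{32}) = (32|125) = -1.

-1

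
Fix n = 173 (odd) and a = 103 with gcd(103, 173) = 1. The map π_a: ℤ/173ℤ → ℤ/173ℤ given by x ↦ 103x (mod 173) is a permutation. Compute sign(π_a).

-1

Trace 159: π^k(159) = [159, 115, 81, 39, 38, 108, 52] for k=0..6.
The orbit structure of x ↦ 103x mod 173: 2 orbits of sizes [172, 1].
With 2 cycles on 173 points, sign = (−1)^{173−2} = -1.
Via Zolotarev, sign(π_{103}) = (103|173) = -1.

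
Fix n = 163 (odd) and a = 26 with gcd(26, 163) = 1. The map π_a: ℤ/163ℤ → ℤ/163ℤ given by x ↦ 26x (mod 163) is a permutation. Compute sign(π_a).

Orbit of 93 under x↦26x: [93, 136, 113, 4, 104, 96, 51]… (length divides ord_163(26)).
3 cycles of lengths [81, 81, 1].
3 cycles on 163: each ℓ→(−1)^(ℓ−1), product (−1)^160 = +1.

+1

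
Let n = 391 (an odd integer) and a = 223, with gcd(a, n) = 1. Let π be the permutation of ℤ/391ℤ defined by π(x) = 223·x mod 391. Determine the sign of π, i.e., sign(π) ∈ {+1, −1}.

Trace 4: π^k(4) = [4, 110, 288, 100, 13, 162, 154] for k=0..6.
π_223 has 9 disjoint cycles with lengths [88, 88, 88, 88, 11, 11, 8, 8, 1] on {0,…,390}.
With 9 cycles on 391 points, sign = (−1)^{391−9} = +1.

+1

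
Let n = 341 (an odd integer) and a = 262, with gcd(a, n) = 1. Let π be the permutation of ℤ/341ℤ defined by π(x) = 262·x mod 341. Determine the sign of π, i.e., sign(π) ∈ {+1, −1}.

+1

Orbit of 1 under x↦262x: [1, 262, 103, 47, 38, 67, 163]… (length divides ord_341(262)).
Cycle type of π: 15×22 + 5×2 + 1; total 25 cycles.
341 − 25 = 316 transpositions; sign(π) = (−1)^316 = +1.
(262|341)_J = +1 (Zolotarev's lemma cross-check).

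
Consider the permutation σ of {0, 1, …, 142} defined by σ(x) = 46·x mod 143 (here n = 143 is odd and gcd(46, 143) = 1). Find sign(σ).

+1

Trace 3: π^k(3) = [3, 138, 56, 2, 92, 85, 49] for k=0..6.
Cycle type of π: 60×2 + 12 + 10 + 1; total 5 cycles.
Σ(ℓ_i−1) = 143−5 = 138; sign = (−1)^138 = +1.
Check: (46/143) = +1 by Zolotarev.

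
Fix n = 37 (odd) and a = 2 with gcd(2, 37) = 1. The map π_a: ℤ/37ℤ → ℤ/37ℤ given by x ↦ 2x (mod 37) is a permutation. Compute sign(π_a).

Start at x=23: 23 → 9 → 18 → 36 → 35 → 33 → 29 → … (one orbit).
Cycle type of π: 36 + 1; total 2 cycles.
n − c = 37 − 2 = 35; sign = (−1)^35 = -1.

-1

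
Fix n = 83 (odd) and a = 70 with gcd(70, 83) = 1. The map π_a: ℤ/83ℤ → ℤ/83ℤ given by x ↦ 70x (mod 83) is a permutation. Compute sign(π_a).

+1

Trace 75: π^k(75) = [75, 21, 59, 63, 11, 23, 33] for k=0..6.
π_70 has 3 disjoint cycles with lengths [41, 41, 1] on {0,…,82}.
With 3 cycles on 83 points, sign = (−1)^{83−3} = +1.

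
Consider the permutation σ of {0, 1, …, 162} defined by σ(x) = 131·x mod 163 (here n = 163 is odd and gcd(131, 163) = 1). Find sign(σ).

Trace 4: π^k(4) = [4, 35, 21, 143, 151, 58, 100] for k=0..6.
π_131 has 3 disjoint cycles with lengths [81, 81, 1] on {0,…,162}.
Σ(ℓ_i−1) = 163−3 = 160; sign = (−1)^160 = +1.
Zolotarev: (131|163) = +1, matching the cycle-count sign.

+1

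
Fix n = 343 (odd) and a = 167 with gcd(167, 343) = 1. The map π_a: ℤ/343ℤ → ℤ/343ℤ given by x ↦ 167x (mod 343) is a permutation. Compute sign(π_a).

Trace 8: π^k(8) = [8, 307, 162, 300, 22, 244, 274] for k=0..6.
Decompose π into cycles: lengths [98, 98, 98, 14, 14, 14, 2, 2, 2, 1] (10 cycles, including the fixed point 0).
sign(π) = (−1)^{n − #cycles} = (−1)^{343−10} = (−1)^333 = -1.

-1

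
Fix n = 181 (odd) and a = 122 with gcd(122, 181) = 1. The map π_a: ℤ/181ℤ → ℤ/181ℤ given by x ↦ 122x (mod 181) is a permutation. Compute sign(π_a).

+1

Start at x=125: 125 → 46 → 1 → 122 → 42 → 56 → 135 → … (one orbit).
Cycle type of π: 10×18 + 1; total 19 cycles.
Σ(ℓ_i−1) = 181−19 = 162; sign = (−1)^162 = +1.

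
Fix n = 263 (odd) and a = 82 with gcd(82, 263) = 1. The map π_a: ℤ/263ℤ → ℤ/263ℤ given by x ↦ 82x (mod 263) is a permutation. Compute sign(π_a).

Orbit of 166 under x↦82x: [166, 199, 12, 195, 210, 125, 256]… (length divides ord_263(82)).
Cycle lengths of π_82 on ℤ/263ℤ: [262, 1]; 2 cycles in total.
263 − 2 = 261 transpositions; sign(π) = (−1)^261 = -1.
(82|263)_J = -1 (Zolotarev's lemma cross-check).

-1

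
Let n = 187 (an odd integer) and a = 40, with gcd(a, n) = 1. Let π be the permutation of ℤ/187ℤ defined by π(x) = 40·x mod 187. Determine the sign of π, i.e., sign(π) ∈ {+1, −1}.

+1

Trace 131: π^k(131) = [131, 4, 160, 42, 184, 67, 62] for k=0..6.
π_40 has 5 disjoint cycles with lengths [80, 80, 16, 10, 1] on {0,…,186}.
5 cycles on 187: each ℓ→(−1)^(ℓ−1), product (−1)^182 = +1.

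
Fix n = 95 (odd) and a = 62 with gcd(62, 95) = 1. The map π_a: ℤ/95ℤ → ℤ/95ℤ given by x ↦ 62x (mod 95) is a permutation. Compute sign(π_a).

Start at x=39: 39 → 43 → 6 → 87 → 74 → 28 → 26 → … (one orbit).
Cycle type of π: 36×2 + 9×2 + 4 + 1; total 6 cycles.
n − c = 95 − 6 = 89; sign = (−1)^89 = -1.
Zolotarev: (62|95) = -1, matching the cycle-count sign.

-1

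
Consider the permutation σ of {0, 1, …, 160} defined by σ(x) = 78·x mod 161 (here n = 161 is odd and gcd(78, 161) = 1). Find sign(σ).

Trace 64: π^k(64) = [64, 1, 78, 127, 85, 29, 8] for k=0..6.
Decompose π into cycles: lengths [11, 11, 11, 11, 11, 11, 11, 11, 11, 11, 11, 11, 11, 11, 1, 1, 1, 1, 1, 1, 1] (21 cycles, including the fixed point 0).
n − c = 161 − 21 = 140; sign = (−1)^140 = +1.

+1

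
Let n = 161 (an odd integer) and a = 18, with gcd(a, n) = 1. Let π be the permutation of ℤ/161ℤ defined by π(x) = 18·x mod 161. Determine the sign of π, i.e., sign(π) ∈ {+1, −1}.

Start at x=29: 29 → 39 → 58 → 78 → 116 → 156 → 71 → … (one orbit).
The orbit structure of x ↦ 18x mod 161: 9 orbits of sizes [33, 33, 33, 33, 11, 11, 3, 3, 1].
161 − 9 = 152 transpositions; sign(π) = (−1)^152 = +1.
The Jacobi symbol (18|161) = +1 (Zolotarev) agrees.

+1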